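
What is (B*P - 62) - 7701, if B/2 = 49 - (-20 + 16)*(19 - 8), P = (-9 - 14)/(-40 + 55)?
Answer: -40241/5 ≈ -8048.2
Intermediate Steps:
P = -23/15 ≈ -1.5333
B = 186 (B = 2*(49 - (-20 + 16)*(19 - 8)) = 2*(49 - (-4)*11) = 2*(49 - 1*(-44)) = 2*(49 + 44) = 2*93 = 186)
(B*P - 62) - 7701 = (186*(-23/15) - 62) - 7701 = (-1426/5 - 62) - 7701 = -1736/5 - 7701 = -40241/5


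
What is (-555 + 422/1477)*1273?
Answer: -4943059/7 ≈ -7.0615e+5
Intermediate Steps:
(-555 + 422/1477)*1273 = (-555 + 422*(1/1477))*1273 = (-555 + 2/7)*1273 = -3883/7*1273 = -4943059/7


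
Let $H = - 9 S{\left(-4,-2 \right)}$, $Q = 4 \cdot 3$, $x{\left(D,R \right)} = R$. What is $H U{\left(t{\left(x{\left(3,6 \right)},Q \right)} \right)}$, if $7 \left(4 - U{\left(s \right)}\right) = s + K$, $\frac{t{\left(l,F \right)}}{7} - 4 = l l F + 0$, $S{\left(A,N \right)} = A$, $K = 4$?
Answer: $- \frac{109008}{7} \approx -15573.0$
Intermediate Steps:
$Q = 12$
$t{\left(l,F \right)} = 28 + 7 F l^{2}$ ($t{\left(l,F \right)} = 28 + 7 \left(l l F + 0\right) = 28 + 7 \left(l^{2} F + 0\right) = 28 + 7 \left(F l^{2} + 0\right) = 28 + 7 F l^{2}$)
$U{\left(s \right)} = \frac{24}{7} - \frac{s}{7}$ ($U{\left(s \right)} = 4 - \frac{s + 4}{7} = 4 - \frac{4 + s}{7} = 4 - \left(\frac{4}{7} + \frac{s}{7}\right) = \frac{24}{7} - \frac{s}{7}$)
$H = 36$ ($H = \left(-9\right) \left(-4\right) = 36$)
$H U{\left(t{\left(x{\left(3,6 \right)},Q \right)} \right)} = 36 \left(\frac{24}{7} - \frac{28 + 7 \cdot 12 \cdot 6^{2}}{7}\right) = 36 \left(\frac{24}{7} - \frac{28 + 7 \cdot 12 \cdot 36}{7}\right) = 36 \left(\frac{24}{7} - \frac{28 + 3024}{7}\right) = 36 \left(\frac{24}{7} - 436\right) = 36 \left(- \frac{3028}{7}\right) = - \frac{109008}{7}$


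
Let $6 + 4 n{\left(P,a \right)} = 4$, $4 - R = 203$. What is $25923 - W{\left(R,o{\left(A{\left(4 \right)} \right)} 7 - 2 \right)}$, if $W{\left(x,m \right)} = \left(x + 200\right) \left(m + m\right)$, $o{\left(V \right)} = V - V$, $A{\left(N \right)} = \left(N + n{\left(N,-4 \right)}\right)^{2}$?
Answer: $25927$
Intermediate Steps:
$R = -199$ ($R = 4 - 203 = -199$)
$n{\left(P,a \right)} = - \frac{1}{2}$ ($n{\left(P,a \right)} = - \frac{3}{2} + \frac{1}{4} \cdot 4 = - \frac{3}{2} + 1 = - \frac{1}{2}$)
$A{\left(N \right)} = \left(- \frac{1}{2} + N\right)^{2}$ ($A{\left(N \right)} = \left(N - \frac{1}{2}\right)^{2} = \left(- \frac{1}{2} + N\right)^{2}$)
$o{\left(V \right)} = 0$
$W{\left(x,m \right)} = 2 m \left(200 + x\right)$ ($W{\left(x,m \right)} = \left(200 + x\right) 2 m = 2 m \left(200 + x\right)$)
$25923 - W{\left(R,o{\left(A{\left(4 \right)} \right)} 7 - 2 \right)} = 25923 - 2 \left(0 \cdot 7 - 2\right) \left(200 - 199\right) = 25923 - 2 \left(0 - 2\right) 1 = 25923 - 2 \left(-2\right) 1 = 25923 - -4 = 25923 + 4 = 25927$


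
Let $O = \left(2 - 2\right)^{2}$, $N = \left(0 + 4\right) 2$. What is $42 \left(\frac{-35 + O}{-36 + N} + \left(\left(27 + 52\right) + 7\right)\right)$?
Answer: $\frac{7329}{2} \approx 3664.5$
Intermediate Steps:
$N = 8$ ($N = 4 \cdot 2 = 8$)
$O = 0$ ($O = \left(2 - 2\right)^{2} = 0^{2} = 0$)
$42 \left(\frac{-35 + O}{-36 + N} + \left(\left(27 + 52\right) + 7\right)\right) = 42 \left(\frac{-35 + 0}{-36 + 8} + \left(\left(27 + 52\right) + 7\right)\right) = 42 \left(- \frac{35}{-28} + \left(79 + 7\right)\right) = 42 \left(\left(-35\right) \left(- \frac{1}{28}\right) + 86\right) = 42 \left(\frac{5}{4} + 86\right) = 42 \cdot \frac{349}{4} = \frac{7329}{2}$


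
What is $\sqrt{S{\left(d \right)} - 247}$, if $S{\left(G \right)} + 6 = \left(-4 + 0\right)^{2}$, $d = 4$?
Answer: $i \sqrt{237} \approx 15.395 i$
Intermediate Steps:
$S{\left(G \right)} = 10$ ($S{\left(G \right)} = -6 + \left(-4 + 0\right)^{2} = -6 + \left(-4\right)^{2} = -6 + 16 = 10$)
$\sqrt{S{\left(d \right)} - 247} = \sqrt{10 - 247} = \sqrt{-237} = i \sqrt{237}$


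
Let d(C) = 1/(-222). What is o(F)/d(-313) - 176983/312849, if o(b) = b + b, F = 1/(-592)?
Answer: 230615/1251396 ≈ 0.18429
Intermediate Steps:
F = -1/592 ≈ -0.0016892
d(C) = -1/222
o(b) = 2*b
o(F)/d(-313) - 176983/312849 = (2*(-1/592))/(-1/222) - 176983/312849 = -1/296*(-222) - 176983*1/312849 = ¾ - 176983/312849 = 230615/1251396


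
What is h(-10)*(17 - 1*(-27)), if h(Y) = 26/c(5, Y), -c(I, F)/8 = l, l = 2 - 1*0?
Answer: -143/2 ≈ -71.500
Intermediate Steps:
l = 2 (l = 2 + 0 = 2)
c(I, F) = -16 (c(I, F) = -8*2 = -16)
h(Y) = -13/8 (h(Y) = 26/(-16) = 26*(-1/16) = -13/8)
h(-10)*(17 - 1*(-27)) = -13*(17 - 1*(-27))/8 = -13*(17 + 27)/8 = -13/8*44 = -143/2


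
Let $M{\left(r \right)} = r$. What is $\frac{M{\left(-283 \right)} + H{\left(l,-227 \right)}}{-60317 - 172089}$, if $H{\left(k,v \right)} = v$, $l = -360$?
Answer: $\frac{255}{116203} \approx 0.0021944$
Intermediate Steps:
$\frac{M{\left(-283 \right)} + H{\left(l,-227 \right)}}{-60317 - 172089} = \frac{-283 - 227}{-60317 - 172089} = - \frac{510}{-232406} = \left(-510\right) \left(- \frac{1}{232406}\right) = \frac{255}{116203}$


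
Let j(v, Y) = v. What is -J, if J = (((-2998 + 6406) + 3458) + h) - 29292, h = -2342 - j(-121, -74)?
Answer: 24647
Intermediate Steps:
h = -2221 (h = -2342 - 1*(-121) = -2342 + 121 = -2221)
J = -24647 (J = (((-2998 + 6406) + 3458) - 2221) - 29292 = ((3408 + 3458) - 2221) - 29292 = (6866 - 2221) - 29292 = 4645 - 29292 = -24647)
-J = -1*(-24647) = 24647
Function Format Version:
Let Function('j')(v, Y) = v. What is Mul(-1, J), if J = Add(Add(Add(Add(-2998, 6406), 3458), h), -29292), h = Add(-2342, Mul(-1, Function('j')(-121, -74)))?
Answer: 24647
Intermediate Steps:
h = -2221 (h = Add(-2342, Mul(-1, -121)) = Add(-2342, 121) = -2221)
J = -24647 (J = Add(Add(Add(Add(-2998, 6406), 3458), -2221), -29292) = Add(Add(Add(3408, 3458), -2221), -29292) = Add(Add(6866, -2221), -29292) = Add(4645, -29292) = -24647)
Mul(-1, J) = Mul(-1, -24647) = 24647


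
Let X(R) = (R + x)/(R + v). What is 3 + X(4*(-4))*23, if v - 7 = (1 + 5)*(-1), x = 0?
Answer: 413/15 ≈ 27.533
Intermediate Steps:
v = 1 (v = 7 + (1 + 5)*(-1) = 7 + 6*(-1) = 7 - 6 = 1)
X(R) = R/(1 + R) (X(R) = (R + 0)/(R + 1) = R/(1 + R))
3 + X(4*(-4))*23 = 3 + ((4*(-4))/(1 + 4*(-4)))*23 = 3 - 16/(1 - 16)*23 = 3 - 16/(-15)*23 = 3 - 16*(-1/15)*23 = 3 + (16/15)*23 = 3 + 368/15 = 413/15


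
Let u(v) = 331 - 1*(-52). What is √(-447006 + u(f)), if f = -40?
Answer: I*√446623 ≈ 668.3*I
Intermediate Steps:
u(v) = 383 (u(v) = 331 + 52 = 383)
√(-447006 + u(f)) = √(-447006 + 383) = √(-446623) = I*√446623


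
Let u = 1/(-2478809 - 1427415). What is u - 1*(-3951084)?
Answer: 15433819146815/3906224 ≈ 3.9511e+6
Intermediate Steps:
u = -1/3906224 (u = 1/(-3906224) = -1/3906224 ≈ -2.5600e-7)
u - 1*(-3951084) = -1/3906224 - 1*(-3951084) = -1/3906224 + 3951084 = 15433819146815/3906224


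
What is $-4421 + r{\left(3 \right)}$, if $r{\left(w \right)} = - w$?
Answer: $-4424$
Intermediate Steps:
$-4421 + r{\left(3 \right)} = -4421 - 3 = -4424$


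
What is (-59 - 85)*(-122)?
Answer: 17568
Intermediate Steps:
(-59 - 85)*(-122) = -144*(-122) = 17568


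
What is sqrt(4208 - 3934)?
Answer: sqrt(274) ≈ 16.553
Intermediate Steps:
sqrt(4208 - 3934) = sqrt(274)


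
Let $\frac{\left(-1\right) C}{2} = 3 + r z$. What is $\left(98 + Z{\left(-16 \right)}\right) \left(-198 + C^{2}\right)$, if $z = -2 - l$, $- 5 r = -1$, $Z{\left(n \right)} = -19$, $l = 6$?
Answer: $- \frac{375566}{25} \approx -15023.0$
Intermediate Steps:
$r = \frac{1}{5}$ ($r = \left(- \frac{1}{5}\right) \left(-1\right) = \frac{1}{5} \approx 0.2$)
$z = -8$ ($z = -2 - 6 = -8$)
$C = - \frac{14}{5}$ ($C = - 2 \left(3 + \frac{1}{5} \left(-8\right)\right) = - 2 \left(3 - \frac{8}{5}\right) = \left(-2\right) \frac{7}{5} = - \frac{14}{5} \approx -2.8$)
$\left(98 + Z{\left(-16 \right)}\right) \left(-198 + C^{2}\right) = \left(98 - 19\right) \left(-198 + \left(- \frac{14}{5}\right)^{2}\right) = 79 \left(-198 + \frac{196}{25}\right) = 79 \left(- \frac{4754}{25}\right) = - \frac{375566}{25}$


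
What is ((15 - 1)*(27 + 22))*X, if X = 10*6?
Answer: 41160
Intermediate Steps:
X = 60
((15 - 1)*(27 + 22))*X = ((15 - 1)*(27 + 22))*60 = (14*49)*60 = 686*60 = 41160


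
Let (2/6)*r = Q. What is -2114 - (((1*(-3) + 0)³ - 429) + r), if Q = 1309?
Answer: -5585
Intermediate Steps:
r = 3927 (r = 3*1309 = 3927)
-2114 - (((1*(-3) + 0)³ - 429) + r) = -2114 - (((1*(-3) + 0)³ - 429) + 3927) = -2114 - (((-3 + 0)³ - 429) + 3927) = -2114 - (((-3)³ - 429) + 3927) = -2114 - ((-27 - 429) + 3927) = -2114 - (-456 + 3927) = -2114 - 1*3471 = -2114 - 3471 = -5585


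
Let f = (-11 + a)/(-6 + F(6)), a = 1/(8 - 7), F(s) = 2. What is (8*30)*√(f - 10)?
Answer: 120*I*√30 ≈ 657.27*I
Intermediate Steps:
a = 1 (a = 1/1 = 1)
f = 5/2 (f = (-11 + 1)/(-6 + 2) = -10/(-4) = -10*(-¼) = 5/2 ≈ 2.5000)
(8*30)*√(f - 10) = (8*30)*√(5/2 - 10) = 240*√(-15/2) = 240*(I*√30/2) = 120*I*√30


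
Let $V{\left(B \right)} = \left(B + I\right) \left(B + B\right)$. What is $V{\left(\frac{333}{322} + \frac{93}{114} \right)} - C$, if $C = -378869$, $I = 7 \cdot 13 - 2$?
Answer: $\frac{3548404854369}{9357481} \approx 3.7921 \cdot 10^{5}$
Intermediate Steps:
$I = 89$ ($I = 91 - 2 = 89$)
$V{\left(B \right)} = 2 B \left(89 + B\right)$ ($V{\left(B \right)} = \left(B + 89\right) \left(B + B\right) = \left(89 + B\right) 2 B = 2 B \left(89 + B\right)$)
$V{\left(\frac{333}{322} + \frac{93}{114} \right)} - C = 2 \left(\frac{333}{322} + \frac{93}{114}\right) \left(89 + \left(\frac{333}{322} + \frac{93}{114}\right)\right) - -378869 = 2 \left(333 \cdot \frac{1}{322} + 93 \cdot \frac{1}{114}\right) \left(89 + \left(333 \cdot \frac{1}{322} + 93 \cdot \frac{1}{114}\right)\right) + 378869 = 2 \left(\frac{333}{322} + \frac{31}{38}\right) \left(89 + \left(\frac{333}{322} + \frac{31}{38}\right)\right) + 378869 = 2 \cdot \frac{5659}{3059} \left(89 + \frac{5659}{3059}\right) + 378869 = 2 \cdot \frac{5659}{3059} \cdot \frac{277910}{3059} + 378869 = \frac{3145385380}{9357481} + 378869 = \frac{3548404854369}{9357481}$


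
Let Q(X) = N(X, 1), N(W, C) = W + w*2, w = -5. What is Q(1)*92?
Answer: -828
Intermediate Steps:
N(W, C) = -10 + W (N(W, C) = W - 5*2 = W - 10 = -10 + W)
Q(X) = -10 + X
Q(1)*92 = (-10 + 1)*92 = -9*92 = -828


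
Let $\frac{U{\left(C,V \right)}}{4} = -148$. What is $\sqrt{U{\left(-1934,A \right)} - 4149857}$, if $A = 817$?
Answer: $3 i \sqrt{461161} \approx 2037.3 i$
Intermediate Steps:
$U{\left(C,V \right)} = -592$ ($U{\left(C,V \right)} = 4 \left(-148\right) = -592$)
$\sqrt{U{\left(-1934,A \right)} - 4149857} = \sqrt{-592 - 4149857} = \sqrt{-4150449} = 3 i \sqrt{461161}$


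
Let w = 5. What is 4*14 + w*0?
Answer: 56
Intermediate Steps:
4*14 + w*0 = 4*14 + 5*0 = 56 + 0 = 56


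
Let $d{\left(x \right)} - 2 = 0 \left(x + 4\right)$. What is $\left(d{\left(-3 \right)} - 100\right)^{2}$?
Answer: $9604$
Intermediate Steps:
$d{\left(x \right)} = 2$ ($d{\left(x \right)} = 2 + 0 \left(x + 4\right) = 2 + 0 \left(4 + x\right) = 2 + 0 = 2$)
$\left(d{\left(-3 \right)} - 100\right)^{2} = \left(2 - 100\right)^{2} = \left(-98\right)^{2} = 9604$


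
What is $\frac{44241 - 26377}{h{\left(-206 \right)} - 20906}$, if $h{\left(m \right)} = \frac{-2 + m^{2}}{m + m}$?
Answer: $- \frac{3679984}{4327853} \approx -0.8503$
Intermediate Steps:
$h{\left(m \right)} = \frac{-2 + m^{2}}{2 m}$
$\frac{44241 - 26377}{h{\left(-206 \right)} - 20906} = \frac{44241 - 26377}{\left(\frac{1}{2} \left(-206\right) - \frac{1}{-206}\right) - 20906} = \frac{44241 - 26377}{\left(-103 - - \frac{1}{206}\right) - 20906} = \frac{44241 - 26377}{\left(-103 + \frac{1}{206}\right) - 20906} = \frac{17864}{- \frac{21217}{206} - 20906} = \frac{17864}{- \frac{4327853}{206}} = 17864 \left(- \frac{206}{4327853}\right) = - \frac{3679984}{4327853}$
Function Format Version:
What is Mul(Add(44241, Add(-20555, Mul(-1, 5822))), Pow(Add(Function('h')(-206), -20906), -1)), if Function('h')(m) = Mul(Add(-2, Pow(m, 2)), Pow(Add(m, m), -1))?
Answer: Rational(-3679984, 4327853) ≈ -0.85030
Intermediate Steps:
Function('h')(m) = Mul(Rational(1, 2), Pow(m, -1), Add(-2, Pow(m, 2))) (Function('h')(m) = Mul(Add(-2, Pow(m, 2)), Pow(Mul(2, m), -1)) = Mul(Add(-2, Pow(m, 2)), Mul(Rational(1, 2), Pow(m, -1))) = Mul(Rational(1, 2), Pow(m, -1), Add(-2, Pow(m, 2))))
Mul(Add(44241, Add(-20555, Mul(-1, 5822))), Pow(Add(Function('h')(-206), -20906), -1)) = Mul(Add(44241, Add(-20555, Mul(-1, 5822))), Pow(Add(Add(Mul(Rational(1, 2), -206), Mul(-1, Pow(-206, -1))), -20906), -1)) = Mul(Add(44241, Add(-20555, -5822)), Pow(Add(Add(-103, Mul(-1, Rational(-1, 206))), -20906), -1)) = Mul(Add(44241, -26377), Pow(Add(Add(-103, Rational(1, 206)), -20906), -1)) = Mul(17864, Pow(Add(Rational(-21217, 206), -20906), -1)) = Mul(17864, Pow(Rational(-4327853, 206), -1)) = Mul(17864, Rational(-206, 4327853)) = Rational(-3679984, 4327853)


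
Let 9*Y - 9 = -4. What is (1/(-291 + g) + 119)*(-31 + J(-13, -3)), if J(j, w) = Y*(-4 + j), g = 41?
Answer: -5414318/1125 ≈ -4812.7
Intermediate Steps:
Y = 5/9 (Y = 1 + (⅑)*(-4) = 1 - 4/9 = 5/9 ≈ 0.55556)
J(j, w) = -20/9 + 5*j/9 (J(j, w) = 5*(-4 + j)/9 = -20/9 + 5*j/9)
(1/(-291 + g) + 119)*(-31 + J(-13, -3)) = (1/(-291 + 41) + 119)*(-31 + (-20/9 + (5/9)*(-13))) = (1/(-250) + 119)*(-31 + (-20/9 - 65/9)) = (-1/250 + 119)*(-31 - 85/9) = (29749/250)*(-364/9) = -5414318/1125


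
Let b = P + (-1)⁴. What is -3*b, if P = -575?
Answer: 1722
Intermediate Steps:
b = -574 (b = -575 + (-1)⁴ = -575 + 1 = -574)
-3*b = -3*(-574) = 1722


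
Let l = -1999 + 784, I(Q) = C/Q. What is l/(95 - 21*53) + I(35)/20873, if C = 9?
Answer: 887633487/743704990 ≈ 1.1935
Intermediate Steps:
I(Q) = 9/Q
l = -1215
l/(95 - 21*53) + I(35)/20873 = -1215/(95 - 21*53) + (9/35)/20873 = -1215/(95 - 1113) + (9*(1/35))*(1/20873) = -1215/(-1018) + (9/35)*(1/20873) = -1215*(-1/1018) + 9/730555 = 1215/1018 + 9/730555 = 887633487/743704990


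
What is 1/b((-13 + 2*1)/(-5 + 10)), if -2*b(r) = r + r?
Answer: 5/11 ≈ 0.45455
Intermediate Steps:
b(r) = -r (b(r) = -(r + r)/2 = -r)
1/b((-13 + 2*1)/(-5 + 10)) = 1/(-(-13 + 2*1)/(-5 + 10)) = 1/(-(-13 + 2)/5) = 1/(-(-11)/5) = 1/(-1*(-11/5)) = 1/(11/5) = 5/11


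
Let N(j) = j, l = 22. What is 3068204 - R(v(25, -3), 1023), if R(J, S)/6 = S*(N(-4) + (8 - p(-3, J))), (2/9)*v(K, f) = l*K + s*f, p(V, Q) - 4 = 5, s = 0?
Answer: 3098894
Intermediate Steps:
p(V, Q) = 9 (p(V, Q) = 4 + 5 = 9)
v(K, f) = 99*K (v(K, f) = 9*(22*K + 0*f)/2 = 9*(22*K + 0)/2 = 9*(22*K)/2 = 99*K)
R(J, S) = -30*S (R(J, S) = 6*(S*(-4 + (8 - 1*9))) = 6*(S*(-4 + (8 - 9))) = 6*(S*(-4 - 1)) = 6*(S*(-5)) = 6*(-5*S) = -30*S)
3068204 - R(v(25, -3), 1023) = 3068204 - (-30)*1023 = 3068204 - 1*(-30690) = 3068204 + 30690 = 3098894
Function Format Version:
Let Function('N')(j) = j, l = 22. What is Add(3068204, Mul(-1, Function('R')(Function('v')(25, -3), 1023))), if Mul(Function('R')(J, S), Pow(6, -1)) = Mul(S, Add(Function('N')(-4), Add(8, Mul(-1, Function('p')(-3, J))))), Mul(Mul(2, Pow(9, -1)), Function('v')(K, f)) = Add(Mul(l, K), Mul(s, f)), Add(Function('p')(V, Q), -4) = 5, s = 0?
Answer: 3098894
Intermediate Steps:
Function('p')(V, Q) = 9 (Function('p')(V, Q) = Add(4, 5) = 9)
Function('v')(K, f) = Mul(99, K) (Function('v')(K, f) = Mul(Rational(9, 2), Add(Mul(22, K), Mul(0, f))) = Mul(Rational(9, 2), Add(Mul(22, K), 0)) = Mul(Rational(9, 2), Mul(22, K)) = Mul(99, K))
Function('R')(J, S) = Mul(-30, S) (Function('R')(J, S) = Mul(6, Mul(S, Add(-4, Add(8, Mul(-1, 9))))) = Mul(6, Mul(S, Add(-4, Add(8, -9)))) = Mul(6, Mul(S, Add(-4, -1))) = Mul(6, Mul(S, -5)) = Mul(6, Mul(-5, S)) = Mul(-30, S))
Add(3068204, Mul(-1, Function('R')(Function('v')(25, -3), 1023))) = Add(3068204, Mul(-1, Mul(-30, 1023))) = Add(3068204, Mul(-1, -30690)) = Add(3068204, 30690) = 3098894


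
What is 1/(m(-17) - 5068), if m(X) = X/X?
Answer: -1/5067 ≈ -0.00019736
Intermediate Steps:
m(X) = 1
1/(m(-17) - 5068) = 1/(1 - 5068) = 1/(-5067) = -1/5067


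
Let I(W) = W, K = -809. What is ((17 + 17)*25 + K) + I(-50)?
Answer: -9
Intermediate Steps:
((17 + 17)*25 + K) + I(-50) = ((17 + 17)*25 - 809) - 50 = (34*25 - 809) - 50 = (850 - 809) - 50 = 41 - 50 = -9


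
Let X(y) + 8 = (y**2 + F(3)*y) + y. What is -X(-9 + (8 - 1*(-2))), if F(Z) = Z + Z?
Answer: 0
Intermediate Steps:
F(Z) = 2*Z
X(y) = -8 + y**2 + 7*y (X(y) = -8 + ((y**2 + (2*3)*y) + y) = -8 + ((y**2 + 6*y) + y) = -8 + (y**2 + 7*y) = -8 + y**2 + 7*y)
-X(-9 + (8 - 1*(-2))) = -(-8 + (-9 + (8 - 1*(-2)))**2 + 7*(-9 + (8 - 1*(-2)))) = -(-8 + (-9 + (8 + 2))**2 + 7*(-9 + (8 + 2))) = -(-8 + (-9 + 10)**2 + 7*(-9 + 10)) = -(-8 + 1**2 + 7*1) = -(-8 + 1 + 7) = -1*0 = 0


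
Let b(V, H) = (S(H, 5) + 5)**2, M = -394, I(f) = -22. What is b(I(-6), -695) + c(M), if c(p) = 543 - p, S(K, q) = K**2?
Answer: 233317981837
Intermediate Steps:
b(V, H) = (5 + H**2)**2 (b(V, H) = (H**2 + 5)**2 = (5 + H**2)**2)
b(I(-6), -695) + c(M) = (5 + (-695)**2)**2 + (543 - 1*(-394)) = (5 + 483025)**2 + (543 + 394) = 483030**2 + 937 = 233317980900 + 937 = 233317981837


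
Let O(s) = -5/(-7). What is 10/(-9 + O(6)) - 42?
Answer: -1253/29 ≈ -43.207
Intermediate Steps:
O(s) = 5/7 (O(s) = -5*(-1/7) = 5/7)
10/(-9 + O(6)) - 42 = 10/(-9 + 5/7) - 42 = 10/(-58/7) - 42 = 10*(-7/58) - 42 = -35/29 - 42 = -1253/29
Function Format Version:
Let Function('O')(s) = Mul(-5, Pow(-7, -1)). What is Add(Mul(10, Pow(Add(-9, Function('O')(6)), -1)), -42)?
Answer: Rational(-1253, 29) ≈ -43.207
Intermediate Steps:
Function('O')(s) = Rational(5, 7) (Function('O')(s) = Mul(-5, Rational(-1, 7)) = Rational(5, 7))
Add(Mul(10, Pow(Add(-9, Function('O')(6)), -1)), -42) = Add(Mul(10, Pow(Add(-9, Rational(5, 7)), -1)), -42) = Add(Mul(10, Pow(Rational(-58, 7), -1)), -42) = Add(Mul(10, Rational(-7, 58)), -42) = Add(Rational(-35, 29), -42) = Rational(-1253, 29)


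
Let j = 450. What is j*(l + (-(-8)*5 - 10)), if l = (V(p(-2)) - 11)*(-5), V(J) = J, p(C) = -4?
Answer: 47250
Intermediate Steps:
l = 75 (l = (-4 - 11)*(-5) = -15*(-5) = 75)
j*(l + (-(-8)*5 - 10)) = 450*(75 + (-(-8)*5 - 10)) = 450*(75 + (-4*(-10) - 10)) = 450*(75 + (40 - 10)) = 450*(75 + 30) = 450*105 = 47250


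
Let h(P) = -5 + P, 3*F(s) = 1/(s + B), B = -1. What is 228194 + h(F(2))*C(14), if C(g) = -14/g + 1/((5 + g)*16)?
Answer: 34686195/152 ≈ 2.2820e+5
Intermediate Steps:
F(s) = 1/(3*(-1 + s)) (F(s) = 1/(3*(s - 1)) = 1/(3*(-1 + s)))
C(g) = -14/g + 1/(16*(5 + g)) (C(g) = -14/g + (1/16)/(5 + g) = -14/g + 1/(16*(5 + g)))
228194 + h(F(2))*C(14) = 228194 + (-5 + 1/(3*(-1 + 2)))*((1/16)*(-1120 - 223*14)/(14*(5 + 14))) = 228194 + (-5 + (1/3)/1)*((1/16)*(1/14)*(-1120 - 3122)/19) = 228194 + (-5 + (1/3)*1)*((1/16)*(1/14)*(1/19)*(-4242)) = 228194 + (-5 + 1/3)*(-303/304) = 228194 - 14/3*(-303/304) = 228194 + 707/152 = 34686195/152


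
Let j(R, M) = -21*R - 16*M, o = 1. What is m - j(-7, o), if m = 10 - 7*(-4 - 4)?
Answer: -65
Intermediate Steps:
m = 66 (m = 10 - 7*(-8) = 10 + 56 = 66)
m - j(-7, o) = 66 - (-21*(-7) - 16*1) = 66 - (147 - 16) = 66 - 1*131 = 66 - 131 = -65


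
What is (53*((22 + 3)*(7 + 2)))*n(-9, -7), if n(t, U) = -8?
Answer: -95400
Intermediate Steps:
(53*((22 + 3)*(7 + 2)))*n(-9, -7) = (53*((22 + 3)*(7 + 2)))*(-8) = (53*(25*9))*(-8) = (53*225)*(-8) = 11925*(-8) = -95400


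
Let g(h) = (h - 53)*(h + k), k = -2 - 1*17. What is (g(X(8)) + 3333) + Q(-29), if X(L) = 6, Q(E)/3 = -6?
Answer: 3926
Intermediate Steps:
Q(E) = -18 (Q(E) = 3*(-6) = -18)
k = -19 (k = -2 - 17 = -19)
g(h) = (-53 + h)*(-19 + h) (g(h) = (h - 53)*(h - 19) = (-53 + h)*(-19 + h))
(g(X(8)) + 3333) + Q(-29) = ((1007 + 6² - 72*6) + 3333) - 18 = ((1007 + 36 - 432) + 3333) - 18 = (611 + 3333) - 18 = 3944 - 18 = 3926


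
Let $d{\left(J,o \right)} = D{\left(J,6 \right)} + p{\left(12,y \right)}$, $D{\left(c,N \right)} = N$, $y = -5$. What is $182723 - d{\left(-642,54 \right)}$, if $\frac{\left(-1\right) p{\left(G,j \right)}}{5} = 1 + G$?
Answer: $182782$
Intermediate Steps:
$p{\left(G,j \right)} = -5 - 5 G$ ($p{\left(G,j \right)} = - 5 \left(1 + G\right) = -5 - 5 G$)
$d{\left(J,o \right)} = -59$ ($d{\left(J,o \right)} = 6 - 65 = -59$)
$182723 - d{\left(-642,54 \right)} = 182723 - -59 = 182723 + 59 = 182782$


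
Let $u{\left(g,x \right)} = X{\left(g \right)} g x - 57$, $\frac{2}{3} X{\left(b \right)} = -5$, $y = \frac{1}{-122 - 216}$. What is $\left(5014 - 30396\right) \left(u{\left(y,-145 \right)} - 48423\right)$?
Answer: $\frac{415943146605}{338} \approx 1.2306 \cdot 10^{9}$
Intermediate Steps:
$y = - \frac{1}{338}$ ($y = \frac{1}{-338} = - \frac{1}{338} \approx -0.0029586$)
$X{\left(b \right)} = - \frac{15}{2}$ ($X{\left(b \right)} = \frac{3}{2} \left(-5\right) = - \frac{15}{2}$)
$u{\left(g,x \right)} = -57 - \frac{15 g x}{2}$ ($u{\left(g,x \right)} = - \frac{15 g}{2} x - 57 = - \frac{15 g x}{2} - 57 = -57 - \frac{15 g x}{2}$)
$\left(5014 - 30396\right) \left(u{\left(y,-145 \right)} - 48423\right) = \left(5014 - 30396\right) \left(\left(-57 - \left(- \frac{15}{676}\right) \left(-145\right)\right) - 48423\right) = - 25382 \left(\left(-57 - \frac{2175}{676}\right) - 48423\right) = - 25382 \left(- \frac{40707}{676} - 48423\right) = \left(-25382\right) \left(- \frac{32774655}{676}\right) = \frac{415943146605}{338}$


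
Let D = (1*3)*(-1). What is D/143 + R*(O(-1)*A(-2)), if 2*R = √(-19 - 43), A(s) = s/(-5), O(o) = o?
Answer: -3/143 - I*√62/5 ≈ -0.020979 - 1.5748*I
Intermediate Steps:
A(s) = -s/5 (A(s) = s*(-⅕) = -s/5)
D = -3 (D = 3*(-1) = -3)
R = I*√62/2 (R = √(-19 - 43)/2 = √(-62)/2 = (I*√62)/2 = I*√62/2 ≈ 3.937*I)
D/143 + R*(O(-1)*A(-2)) = -3/143 + (I*√62/2)*(-(-1)*(-2)/5) = -3*1/143 + (I*√62/2)*(-1*⅖) = -3/143 + (I*√62/2)*(-⅖) = -3/143 - I*√62/5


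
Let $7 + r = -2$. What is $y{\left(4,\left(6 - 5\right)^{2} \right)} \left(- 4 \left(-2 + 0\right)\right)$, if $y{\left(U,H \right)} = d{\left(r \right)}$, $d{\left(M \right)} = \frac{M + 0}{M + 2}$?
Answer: $\frac{72}{7} \approx 10.286$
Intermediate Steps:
$r = -9$ ($r = -7 - 2 = -9$)
$d{\left(M \right)} = \frac{M}{2 + M}$
$y{\left(U,H \right)} = \frac{9}{7}$ ($y{\left(U,H \right)} = - \frac{9}{2 - 9} = - \frac{9}{-7} = \left(-9\right) \left(- \frac{1}{7}\right) = \frac{9}{7}$)
$y{\left(4,\left(6 - 5\right)^{2} \right)} \left(- 4 \left(-2 + 0\right)\right) = \frac{9 \left(- 4 \left(-2 + 0\right)\right)}{7} = \frac{9 \left(\left(-4\right) \left(-2\right)\right)}{7} = \frac{9}{7} \cdot 8 = \frac{72}{7}$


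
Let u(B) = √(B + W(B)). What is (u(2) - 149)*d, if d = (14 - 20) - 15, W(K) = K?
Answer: 3087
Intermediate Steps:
d = -21 (d = -6 - 15 = -21)
u(B) = √2*√B (u(B) = √(B + B) = √(2*B) = √2*√B)
(u(2) - 149)*d = (√2*√2 - 149)*(-21) = (2 - 149)*(-21) = -147*(-21) = 3087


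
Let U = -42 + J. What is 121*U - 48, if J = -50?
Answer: -11180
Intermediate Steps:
U = -92 (U = -42 - 50 = -92)
121*U - 48 = 121*(-92) - 48 = -11132 - 48 = -11180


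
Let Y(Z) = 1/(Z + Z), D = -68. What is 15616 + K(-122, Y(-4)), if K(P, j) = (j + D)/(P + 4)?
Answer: 14742049/944 ≈ 15617.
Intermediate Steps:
Y(Z) = 1/(2*Z)
K(P, j) = (-68 + j)/(4 + P) (K(P, j) = (j - 68)/(P + 4) = (-68 + j)/(4 + P))
15616 + K(-122, Y(-4)) = 15616 + (-68 + (½)/(-4))/(4 - 122) = 15616 + (-68 + (½)*(-¼))/(-118) = 15616 - (-68 - ⅛)/118 = 15616 - 1/118*(-545/8) = 15616 + 545/944 = 14742049/944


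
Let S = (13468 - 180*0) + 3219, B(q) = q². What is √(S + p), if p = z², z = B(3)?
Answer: 8*√262 ≈ 129.49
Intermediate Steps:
z = 9 (z = 3² = 9)
p = 81 (p = 9² = 81)
S = 16687 (S = (13468 + 0) + 3219 = 13468 + 3219 = 16687)
√(S + p) = √(16687 + 81) = √16768 = 8*√262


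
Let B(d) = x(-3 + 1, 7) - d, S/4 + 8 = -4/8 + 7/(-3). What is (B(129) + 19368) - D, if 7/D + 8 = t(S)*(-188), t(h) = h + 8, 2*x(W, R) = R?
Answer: 383002699/19904 ≈ 19243.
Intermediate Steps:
x(W, R) = R/2
S = -130/3 (S = -32 + 4*(-4/8 + 7/(-3)) = -32 + 4*(-4*⅛ + 7*(-⅓)) = -32 + 4*(-½ - 7/3) = -32 + 4*(-17/6) = -32 - 34/3 = -130/3 ≈ -43.333)
B(d) = 7/2 - d (B(d) = (½)*7 - d = 7/2 - d)
t(h) = 8 + h
D = 21/19904 (D = 7/(-8 + (8 - 130/3)*(-188)) = 7/(-8 - 106/3*(-188)) = 7/(-8 + 19928/3) = 7/(19904/3) = 7*(3/19904) = 21/19904 ≈ 0.0010551)
(B(129) + 19368) - D = ((7/2 - 1*129) + 19368) - 1*21/19904 = ((7/2 - 129) + 19368) - 21/19904 = (-251/2 + 19368) - 21/19904 = 38485/2 - 21/19904 = 383002699/19904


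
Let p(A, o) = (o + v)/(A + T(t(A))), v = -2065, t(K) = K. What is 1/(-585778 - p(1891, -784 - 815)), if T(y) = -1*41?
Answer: -925/541842818 ≈ -1.7071e-6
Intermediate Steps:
T(y) = -41
p(A, o) = (-2065 + o)/(-41 + A) (p(A, o) = (o - 2065)/(A - 41) = (-2065 + o)/(-41 + A))
1/(-585778 - p(1891, -784 - 815)) = 1/(-585778 - (-2065 + (-784 - 815))/(-41 + 1891)) = 1/(-585778 - (-2065 - 1599)/1850) = 1/(-585778 - (-3664)/1850) = 1/(-585778 - 1*(-1832/925)) = 1/(-585778 + 1832/925) = 1/(-541842818/925) = -925/541842818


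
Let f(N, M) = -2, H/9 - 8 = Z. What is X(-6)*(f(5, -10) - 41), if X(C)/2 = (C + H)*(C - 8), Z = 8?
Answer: 166152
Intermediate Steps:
H = 144 (H = 72 + 9*8 = 72 + 72 = 144)
X(C) = 2*(-8 + C)*(144 + C) (X(C) = 2*((C + 144)*(C - 8)) = 2*((144 + C)*(-8 + C)) = 2*((-8 + C)*(144 + C)) = 2*(-8 + C)*(144 + C))
X(-6)*(f(5, -10) - 41) = (-2304 + 2*(-6)² + 272*(-6))*(-2 - 41) = (-2304 + 2*36 - 1632)*(-43) = (-2304 + 72 - 1632)*(-43) = -3864*(-43) = 166152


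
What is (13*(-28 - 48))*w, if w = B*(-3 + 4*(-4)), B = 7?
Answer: 131404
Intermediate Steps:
w = -133 (w = 7*(-3 + 4*(-4)) = 7*(-3 - 16) = 7*(-19) = -133)
(13*(-28 - 48))*w = (13*(-28 - 48))*(-133) = (13*(-76))*(-133) = -988*(-133) = 131404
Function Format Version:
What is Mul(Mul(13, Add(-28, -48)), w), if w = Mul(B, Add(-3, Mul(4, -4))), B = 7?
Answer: 131404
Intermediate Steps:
w = -133 (w = Mul(7, Add(-3, Mul(4, -4))) = Mul(7, Add(-3, -16)) = Mul(7, -19) = -133)
Mul(Mul(13, Add(-28, -48)), w) = Mul(Mul(13, Add(-28, -48)), -133) = Mul(Mul(13, -76), -133) = Mul(-988, -133) = 131404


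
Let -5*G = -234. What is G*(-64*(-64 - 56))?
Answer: 359424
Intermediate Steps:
G = 234/5 (G = -⅕*(-234) = 234/5 ≈ 46.800)
G*(-64*(-64 - 56)) = 234*(-64*(-64 - 56))/5 = 234*(-64*(-120))/5 = (234/5)*7680 = 359424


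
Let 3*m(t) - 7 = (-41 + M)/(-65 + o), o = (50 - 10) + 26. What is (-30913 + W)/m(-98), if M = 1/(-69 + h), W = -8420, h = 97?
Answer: 1101324/317 ≈ 3474.2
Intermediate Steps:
o = 66 (o = 40 + 26 = 66)
M = 1/28 (M = 1/(-69 + 97) = 1/28 ≈ 0.035714)
m(t) = -317/28 (m(t) = 7/3 + ((-41 + 1/28)/(-65 + 66))/3 = 7/3 + (-1147/28/1)/3 = 7/3 + (-1147/28*1)/3 = 7/3 + (1/3)*(-1147/28) = 7/3 - 1147/84 = -317/28)
(-30913 + W)/m(-98) = (-30913 - 8420)/(-317/28) = -39333*(-28/317) = 1101324/317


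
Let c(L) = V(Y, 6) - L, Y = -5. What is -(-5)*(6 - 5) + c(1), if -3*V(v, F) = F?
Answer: 2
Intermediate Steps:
V(v, F) = -F/3
c(L) = -2 - L (c(L) = -1/3*6 - L = -2 - L)
-(-5)*(6 - 5) + c(1) = -(-5)*(6 - 5) + (-2 - 1*1) = -(-5) + (-2 - 1) = -5*(-1) - 3 = 5 - 3 = 2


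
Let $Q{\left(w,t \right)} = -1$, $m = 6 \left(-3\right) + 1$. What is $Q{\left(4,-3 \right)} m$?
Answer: $17$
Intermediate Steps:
$m = -17$ ($m = -18 + 1 = -17$)
$Q{\left(4,-3 \right)} m = \left(-1\right) \left(-17\right) = 17$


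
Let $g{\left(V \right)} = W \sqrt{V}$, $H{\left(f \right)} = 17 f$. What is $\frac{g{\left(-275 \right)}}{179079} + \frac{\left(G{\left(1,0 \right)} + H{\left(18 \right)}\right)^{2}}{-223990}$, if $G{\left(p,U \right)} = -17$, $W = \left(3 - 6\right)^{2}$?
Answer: $- \frac{83521}{223990} + \frac{15 i \sqrt{11}}{59693} \approx -0.37288 + 0.00083342 i$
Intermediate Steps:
$W = 9$ ($W = \left(-3\right)^{2} = 9$)
$g{\left(V \right)} = 9 \sqrt{V}$
$\frac{g{\left(-275 \right)}}{179079} + \frac{\left(G{\left(1,0 \right)} + H{\left(18 \right)}\right)^{2}}{-223990} = \frac{9 \sqrt{-275}}{179079} + \frac{\left(-17 + 17 \cdot 18\right)^{2}}{-223990} = 9 \cdot 5 i \sqrt{11} \cdot \frac{1}{179079} + \left(-17 + 306\right)^{2} \left(- \frac{1}{223990}\right) = 45 i \sqrt{11} \cdot \frac{1}{179079} + 289^{2} \left(- \frac{1}{223990}\right) = \frac{15 i \sqrt{11}}{59693} + 83521 \left(- \frac{1}{223990}\right) = \frac{15 i \sqrt{11}}{59693} - \frac{83521}{223990} = - \frac{83521}{223990} + \frac{15 i \sqrt{11}}{59693}$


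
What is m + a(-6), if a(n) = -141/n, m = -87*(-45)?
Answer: 7877/2 ≈ 3938.5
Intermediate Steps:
m = 3915
m + a(-6) = 3915 - 141/(-6) = 3915 - 141*(-⅙) = 3915 + 47/2 = 7877/2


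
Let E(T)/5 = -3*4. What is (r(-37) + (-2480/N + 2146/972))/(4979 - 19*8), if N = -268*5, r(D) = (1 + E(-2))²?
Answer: 113480477/157176774 ≈ 0.72199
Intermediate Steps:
E(T) = -60 (E(T) = 5*(-3*4) = 5*(-12) = -60)
r(D) = 3481 (r(D) = (1 - 60)² = (-59)² = 3481)
N = -1340
(r(-37) + (-2480/N + 2146/972))/(4979 - 19*8) = (3481 + (-2480/(-1340) + 2146/972))/(4979 - 19*8) = (3481 + (-2480*(-1/1340) + 2146*(1/972)))/(4979 - 152) = (3481 + (124/67 + 1073/486))/4827 = (3481 + 132155/32562)*(1/4827) = (113480477/32562)*(1/4827) = 113480477/157176774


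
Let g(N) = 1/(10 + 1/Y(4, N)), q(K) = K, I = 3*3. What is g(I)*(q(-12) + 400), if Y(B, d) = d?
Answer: 3492/91 ≈ 38.374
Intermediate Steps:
I = 9
g(N) = 1/(10 + 1/N)
g(I)*(q(-12) + 400) = (9/(1 + 10*9))*(-12 + 400) = (9/(1 + 90))*388 = (9/91)*388 = 3492/91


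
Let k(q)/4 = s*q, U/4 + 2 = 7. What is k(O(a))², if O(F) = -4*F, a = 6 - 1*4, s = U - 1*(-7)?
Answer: 746496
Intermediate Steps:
U = 20 (U = -8 + 4*7 = -8 + 28 = 20)
s = 27 (s = 20 - 1*(-7) = 20 + 7 = 27)
a = 2 (a = 6 - 4 = 2)
k(q) = 108*q (k(q) = 4*(27*q) = 108*q)
k(O(a))² = (108*(-4*2))² = (108*(-8))² = (-864)² = 746496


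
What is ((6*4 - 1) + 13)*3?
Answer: 108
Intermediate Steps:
((6*4 - 1) + 13)*3 = ((24 - 1) + 13)*3 = (23 + 13)*3 = 36*3 = 108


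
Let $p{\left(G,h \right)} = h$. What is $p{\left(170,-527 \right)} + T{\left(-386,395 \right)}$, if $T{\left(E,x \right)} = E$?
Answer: $-913$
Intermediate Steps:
$p{\left(170,-527 \right)} + T{\left(-386,395 \right)} = -527 - 386 = -913$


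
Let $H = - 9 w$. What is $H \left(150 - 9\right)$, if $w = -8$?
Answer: $10152$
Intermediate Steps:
$H = 72$ ($H = \left(-9\right) \left(-8\right) = 72$)
$H \left(150 - 9\right) = 72 \left(150 - 9\right) = 72 \cdot 141 = 10152$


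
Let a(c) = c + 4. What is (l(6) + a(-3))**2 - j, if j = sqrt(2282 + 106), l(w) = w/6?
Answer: 4 - 2*sqrt(597) ≈ -44.867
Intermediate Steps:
l(w) = w/6 (l(w) = w*(1/6) = w/6)
j = 2*sqrt(597) (j = sqrt(2388) = 2*sqrt(597) ≈ 48.867)
a(c) = 4 + c
(l(6) + a(-3))**2 - j = ((1/6)*6 + (4 - 3))**2 - 2*sqrt(597) = (1 + 1)**2 - 2*sqrt(597) = 2**2 - 2*sqrt(597) = 4 - 2*sqrt(597)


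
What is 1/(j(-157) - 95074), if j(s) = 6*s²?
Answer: 1/52820 ≈ 1.8932e-5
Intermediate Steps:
1/(j(-157) - 95074) = 1/(6*(-157)² - 95074) = 1/(6*24649 - 95074) = 1/(147894 - 95074) = 1/52820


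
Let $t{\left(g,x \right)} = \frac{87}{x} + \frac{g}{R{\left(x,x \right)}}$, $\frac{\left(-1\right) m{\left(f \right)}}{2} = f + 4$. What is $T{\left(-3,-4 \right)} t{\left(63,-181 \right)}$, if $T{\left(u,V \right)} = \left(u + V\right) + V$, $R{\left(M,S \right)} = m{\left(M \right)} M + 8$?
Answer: $\frac{61436595}{11595946} \approx 5.2981$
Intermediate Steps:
$m{\left(f \right)} = -8 - 2 f$ ($m{\left(f \right)} = - 2 \left(f + 4\right) = - 2 \left(4 + f\right) = -8 - 2 f$)
$R{\left(M,S \right)} = 8 + M \left(-8 - 2 M\right)$ ($R{\left(M,S \right)} = \left(-8 - 2 M\right) M + 8 = M \left(-8 - 2 M\right) + 8 = 8 + M \left(-8 - 2 M\right)$)
$T{\left(u,V \right)} = u + 2 V$ ($T{\left(u,V \right)} = \left(V + u\right) + V = u + 2 V$)
$t{\left(g,x \right)} = \frac{87}{x} + \frac{g}{8 - 2 x \left(4 + x\right)}$
$T{\left(-3,-4 \right)} t{\left(63,-181 \right)} = \left(-3 + 2 \left(-4\right)\right) \left(\frac{87}{-181} - \frac{63}{-8 - 181 \left(8 + 2 \left(-181\right)\right)}\right) = \left(-3 - 8\right) \left(87 \left(- \frac{1}{181}\right) - \frac{63}{-8 - 181 \left(8 - 362\right)}\right) = - 11 \left(- \frac{87}{181} - \frac{63}{-8 - -64074}\right) = - 11 \left(- \frac{87}{181} - \frac{63}{-8 + 64074}\right) = - 11 \left(- \frac{87}{181} - \frac{63}{64066}\right) = \left(-11\right) \left(- \frac{5585145}{11595946}\right) = \frac{61436595}{11595946}$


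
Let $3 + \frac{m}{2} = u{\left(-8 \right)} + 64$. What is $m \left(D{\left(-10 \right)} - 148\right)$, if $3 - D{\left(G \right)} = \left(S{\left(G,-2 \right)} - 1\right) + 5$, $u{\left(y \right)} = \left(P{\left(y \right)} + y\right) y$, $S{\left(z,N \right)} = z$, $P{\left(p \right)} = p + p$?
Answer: $-70334$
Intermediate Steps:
$P{\left(p \right)} = 2 p$
$u{\left(y \right)} = 3 y^{2}$ ($u{\left(y \right)} = \left(2 y + y\right) y = 3 y y = 3 y^{2}$)
$m = 506$ ($m = -6 + 2 \left(3 \left(-8\right)^{2} + 64\right) = -6 + 2 \left(3 \cdot 64 + 64\right) = -6 + 2 \left(192 + 64\right) = -6 + 2 \cdot 256 = -6 + 512 = 506$)
$D{\left(G \right)} = -1 - G$ ($D{\left(G \right)} = 3 - \left(\left(G - 1\right) + 5\right) = 3 - \left(\left(-1 + G\right) + 5\right) = 3 - \left(4 + G\right) = -1 - G$)
$m \left(D{\left(-10 \right)} - 148\right) = 506 \left(\left(-1 - -10\right) - 148\right) = 506 \left(\left(-1 + 10\right) - 148\right) = 506 \left(9 - 148\right) = 506 \left(-139\right) = -70334$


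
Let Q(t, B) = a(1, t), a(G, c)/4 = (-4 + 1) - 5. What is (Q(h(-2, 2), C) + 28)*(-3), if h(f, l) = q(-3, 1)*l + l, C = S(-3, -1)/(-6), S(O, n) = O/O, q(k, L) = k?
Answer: 12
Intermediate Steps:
a(G, c) = -32 (a(G, c) = 4*((-4 + 1) - 5) = 4*(-3 - 5) = 4*(-8) = -32)
S(O, n) = 1
C = -⅙ (C = 1/(-6) = 1*(-⅙) = -⅙ ≈ -0.16667)
h(f, l) = -2*l (h(f, l) = -3*l + l = -2*l)
Q(t, B) = -32
(Q(h(-2, 2), C) + 28)*(-3) = (-32 + 28)*(-3) = -4*(-3) = 12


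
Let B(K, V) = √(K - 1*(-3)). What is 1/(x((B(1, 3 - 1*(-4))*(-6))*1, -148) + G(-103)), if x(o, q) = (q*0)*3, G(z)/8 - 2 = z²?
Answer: 1/84888 ≈ 1.1780e-5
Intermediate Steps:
B(K, V) = √(3 + K) (B(K, V) = √(K + 3) = √(3 + K))
G(z) = 16 + 8*z²
x(o, q) = 0 (x(o, q) = 0*3 = 0)
1/(x((B(1, 3 - 1*(-4))*(-6))*1, -148) + G(-103)) = 1/(0 + (16 + 8*(-103)²)) = 1/(0 + (16 + 8*10609)) = 1/(0 + (16 + 84872)) = 1/(0 + 84888) = 1/84888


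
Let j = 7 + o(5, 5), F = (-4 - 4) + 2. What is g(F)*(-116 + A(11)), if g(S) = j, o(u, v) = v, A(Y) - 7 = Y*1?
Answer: -1176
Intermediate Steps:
A(Y) = 7 + Y (A(Y) = 7 + Y*1 = 7 + Y)
F = -6 (F = -8 + 2 = -6)
j = 12 (j = 7 + 5 = 12)
g(S) = 12
g(F)*(-116 + A(11)) = 12*(-116 + (7 + 11)) = 12*(-116 + 18) = 12*(-98) = -1176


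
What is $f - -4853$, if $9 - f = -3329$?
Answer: $8191$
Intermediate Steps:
$f = 3338$ ($f = 9 - -3329 = 9 + 3329 = 3338$)
$f - -4853 = 3338 - -4853 = 3338 + 4853 = 8191$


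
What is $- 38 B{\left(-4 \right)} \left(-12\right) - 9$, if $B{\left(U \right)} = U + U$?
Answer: $-3657$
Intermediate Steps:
$B{\left(U \right)} = 2 U$
$- 38 B{\left(-4 \right)} \left(-12\right) - 9 = - 38 \cdot 2 \left(-4\right) \left(-12\right) - 9 = - 38 \left(\left(-8\right) \left(-12\right)\right) - 9 = \left(-38\right) 96 - 9 = -3648 - 9 = -3657$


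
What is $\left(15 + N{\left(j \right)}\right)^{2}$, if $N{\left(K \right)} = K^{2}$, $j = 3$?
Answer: $576$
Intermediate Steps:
$\left(15 + N{\left(j \right)}\right)^{2} = \left(15 + 3^{2}\right)^{2} = \left(15 + 9\right)^{2} = 24^{2} = 576$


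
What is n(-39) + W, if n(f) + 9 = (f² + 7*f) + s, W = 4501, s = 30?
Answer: 5770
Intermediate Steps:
n(f) = 21 + f² + 7*f (n(f) = -9 + ((f² + 7*f) + 30) = -9 + (30 + f² + 7*f) = 21 + f² + 7*f)
n(-39) + W = (21 + (-39)² + 7*(-39)) + 4501 = (21 + 1521 - 273) + 4501 = 1269 + 4501 = 5770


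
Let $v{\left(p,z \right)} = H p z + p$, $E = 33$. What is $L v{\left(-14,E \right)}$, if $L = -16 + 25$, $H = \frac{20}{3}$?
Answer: $-27846$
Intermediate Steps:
$H = \frac{20}{3}$ ($H = 20 \cdot \frac{1}{3} = \frac{20}{3} \approx 6.6667$)
$v{\left(p,z \right)} = p + \frac{20 p z}{3}$ ($v{\left(p,z \right)} = \frac{20 p}{3} z + p = \frac{20 p z}{3} + p = p + \frac{20 p z}{3}$)
$L = 9$
$L v{\left(-14,E \right)} = 9 \cdot \frac{1}{3} \left(-14\right) \left(3 + 20 \cdot 33\right) = 9 \cdot \frac{1}{3} \left(-14\right) \left(3 + 660\right) = 9 \cdot \frac{1}{3} \left(-14\right) 663 = 9 \left(-3094\right) = -27846$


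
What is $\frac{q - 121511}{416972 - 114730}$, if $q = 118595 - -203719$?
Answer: $\frac{200803}{302242} \approx 0.66438$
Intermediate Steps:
$q = 322314$ ($q = 118595 + 203719 = 322314$)
$\frac{q - 121511}{416972 - 114730} = \frac{322314 - 121511}{416972 - 114730} = \frac{200803}{416972 + \left(-211004 + 96274\right)} = \frac{200803}{416972 - 114730} = \frac{200803}{302242}$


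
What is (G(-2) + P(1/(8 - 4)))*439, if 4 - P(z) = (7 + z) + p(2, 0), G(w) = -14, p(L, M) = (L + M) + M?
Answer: -33803/4 ≈ -8450.8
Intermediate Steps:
p(L, M) = L + 2*M
P(z) = -5 - z (P(z) = 4 - ((7 + z) + (2 + 2*0)) = 4 - ((7 + z) + (2 + 0)) = 4 - ((7 + z) + 2) = 4 - (9 + z) = 4 + (-9 - z) = -5 - z)
(G(-2) + P(1/(8 - 4)))*439 = (-14 + (-5 - 1/(8 - 4)))*439 = (-14 + (-5 - 1/4))*439 = (-14 - 21/4)*439 = -77/4*439 = -33803/4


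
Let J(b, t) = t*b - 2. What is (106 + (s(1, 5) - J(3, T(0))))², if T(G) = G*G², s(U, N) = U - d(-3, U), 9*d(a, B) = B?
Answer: 960400/81 ≈ 11857.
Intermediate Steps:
d(a, B) = B/9
s(U, N) = 8*U/9 (s(U, N) = U - U/9 = 8*U/9)
T(G) = G³
J(b, t) = -2 + b*t (J(b, t) = b*t - 2 = -2 + b*t)
(106 + (s(1, 5) - J(3, T(0))))² = (106 + ((8/9)*1 - (-2 + 3*0³)))² = (106 + (8/9 - (-2 + 3*0)))² = (106 + (8/9 - (-2 + 0)))² = (106 + (8/9 - 1*(-2)))² = (106 + (8/9 + 2))² = (106 + 26/9)² = (980/9)² = 960400/81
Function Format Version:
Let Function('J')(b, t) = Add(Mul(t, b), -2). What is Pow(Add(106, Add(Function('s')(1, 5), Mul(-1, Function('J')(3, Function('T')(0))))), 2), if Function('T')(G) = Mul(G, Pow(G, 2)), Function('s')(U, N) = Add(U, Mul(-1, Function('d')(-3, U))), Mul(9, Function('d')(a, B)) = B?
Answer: Rational(960400, 81) ≈ 11857.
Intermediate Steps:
Function('d')(a, B) = Mul(Rational(1, 9), B)
Function('s')(U, N) = Mul(Rational(8, 9), U) (Function('s')(U, N) = Add(U, Mul(-1, Mul(Rational(1, 9), U))) = Add(U, Mul(Rational(-1, 9), U)) = Mul(Rational(8, 9), U))
Function('T')(G) = Pow(G, 3)
Function('J')(b, t) = Add(-2, Mul(b, t)) (Function('J')(b, t) = Add(Mul(b, t), -2) = Add(-2, Mul(b, t)))
Pow(Add(106, Add(Function('s')(1, 5), Mul(-1, Function('J')(3, Function('T')(0))))), 2) = Pow(Add(106, Add(Mul(Rational(8, 9), 1), Mul(-1, Add(-2, Mul(3, Pow(0, 3)))))), 2) = Pow(Add(106, Add(Rational(8, 9), Mul(-1, Add(-2, Mul(3, 0))))), 2) = Pow(Add(106, Add(Rational(8, 9), Mul(-1, Add(-2, 0)))), 2) = Pow(Add(106, Add(Rational(8, 9), Mul(-1, -2))), 2) = Pow(Add(106, Add(Rational(8, 9), 2)), 2) = Pow(Add(106, Rational(26, 9)), 2) = Pow(Rational(980, 9), 2) = Rational(960400, 81)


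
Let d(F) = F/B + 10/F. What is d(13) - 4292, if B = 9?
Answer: -501905/117 ≈ -4289.8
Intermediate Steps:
d(F) = 10/F + F/9 (d(F) = F/9 + 10/F = 10/F + F/9)
d(13) - 4292 = (10/13 + (1/9)*13) - 4292 = (10*(1/13) + 13/9) - 4292 = (10/13 + 13/9) - 4292 = 259/117 - 4292 = -501905/117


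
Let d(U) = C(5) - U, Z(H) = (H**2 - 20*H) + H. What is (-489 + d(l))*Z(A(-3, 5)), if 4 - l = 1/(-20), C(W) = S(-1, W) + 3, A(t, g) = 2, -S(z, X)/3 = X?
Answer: 171717/10 ≈ 17172.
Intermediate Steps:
S(z, X) = -3*X
C(W) = 3 - 3*W (C(W) = -3*W + 3 = 3 - 3*W)
l = 81/20 (l = 4 - 1/(-20) = 4 - 1*(-1/20) = 4 + 1/20 = 81/20 ≈ 4.0500)
Z(H) = H**2 - 19*H
d(U) = -12 - U (d(U) = (3 - 3*5) - U = (3 - 15) - U = -12 - U)
(-489 + d(l))*Z(A(-3, 5)) = (-489 + (-12 - 1*81/20))*(2*(-19 + 2)) = (-489 + (-12 - 81/20))*(2*(-17)) = (-489 - 321/20)*(-34) = -10101/20*(-34) = 171717/10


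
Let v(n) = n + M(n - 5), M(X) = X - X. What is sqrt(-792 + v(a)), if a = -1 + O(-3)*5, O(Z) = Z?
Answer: 2*I*sqrt(202) ≈ 28.425*I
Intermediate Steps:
a = -16 (a = -1 - 3*5 = -1 - 15 = -16)
M(X) = 0
v(n) = n (v(n) = n + 0 = n)
sqrt(-792 + v(a)) = sqrt(-792 - 16) = sqrt(-808) = 2*I*sqrt(202)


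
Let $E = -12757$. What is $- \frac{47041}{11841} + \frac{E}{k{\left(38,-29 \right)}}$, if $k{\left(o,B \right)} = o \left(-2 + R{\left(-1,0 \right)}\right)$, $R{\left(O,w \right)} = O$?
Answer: $\frac{16188107}{149986} \approx 107.93$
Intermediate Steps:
$k{\left(o,B \right)} = - 3 o$ ($k{\left(o,B \right)} = o \left(-2 - 1\right) = o \left(-3\right) = - 3 o$)
$- \frac{47041}{11841} + \frac{E}{k{\left(38,-29 \right)}} = - \frac{47041}{11841} - \frac{12757}{\left(-3\right) 38} = \left(-47041\right) \frac{1}{11841} - \frac{12757}{-114} = - \frac{47041}{11841} - - \frac{12757}{114} = - \frac{47041}{11841} + \frac{12757}{114} = \frac{16188107}{149986}$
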